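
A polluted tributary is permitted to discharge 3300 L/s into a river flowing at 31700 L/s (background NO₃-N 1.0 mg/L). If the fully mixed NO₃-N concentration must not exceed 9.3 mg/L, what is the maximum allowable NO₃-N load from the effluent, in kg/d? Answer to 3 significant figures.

Mass balance at the limit: 31700·1.000 + 3300·Cₑ = 35000·9.3 → Cₑ = 89.03 mg/L.
3300 L/s = 3.300 m³/s. Load = 3.300 m³/s × 89.03 g/m³ × 86 400 s/d = 25380 kg/d.

25400 kg/d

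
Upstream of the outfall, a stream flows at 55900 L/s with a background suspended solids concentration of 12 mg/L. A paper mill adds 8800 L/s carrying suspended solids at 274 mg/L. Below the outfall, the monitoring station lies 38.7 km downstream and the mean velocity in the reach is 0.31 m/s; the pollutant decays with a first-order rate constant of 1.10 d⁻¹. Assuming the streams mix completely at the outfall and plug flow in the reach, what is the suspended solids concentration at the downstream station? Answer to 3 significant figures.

Conservation of mass: C = (55900·12.00 + 8800·274.0) / 64700 = 3082000/64700 = 47.64 mg/L.
Travel time t = 38.7·1000 / 0.31 = 124800 s = 34.68 h.
Decay over the reach: 47.64·exp(−kt) = 47.64·0.2041 = 9.720 mg/L.

9.72 mg/L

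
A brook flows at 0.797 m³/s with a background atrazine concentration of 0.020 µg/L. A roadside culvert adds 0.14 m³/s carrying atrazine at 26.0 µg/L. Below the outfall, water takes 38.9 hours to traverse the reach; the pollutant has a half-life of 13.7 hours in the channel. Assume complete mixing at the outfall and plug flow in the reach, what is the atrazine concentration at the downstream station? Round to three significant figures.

Mass balance: C = (0.7970·0.02000 + 0.1400·26.00) / 0.9370 = 3.656/0.9370 = 3.902 µg/L.
Half-life 13.7 h → k = ln 2 / 13.7 = 0.05059 h⁻¹ = 1.214 d⁻¹.
After decay, C = 3.902 × e^(−kt) = 3.902 × 0.1397 = 0.5451 µg/L.

0.545 µg/L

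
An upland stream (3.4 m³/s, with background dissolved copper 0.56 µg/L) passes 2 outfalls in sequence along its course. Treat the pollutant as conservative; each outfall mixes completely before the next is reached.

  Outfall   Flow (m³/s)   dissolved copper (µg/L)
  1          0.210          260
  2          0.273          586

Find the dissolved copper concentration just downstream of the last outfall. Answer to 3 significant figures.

After outfall 1: Q = 3.400 + 0.2100 = 3.610 m³/s; C = (3.400·0.5600 + 0.2100·260.0)/3.610 = 15.65 µg/L.
After outfall 2: Q = 3.610 + 0.2730 = 3.883 m³/s; C = (3.610·15.65 + 0.2730·586.0)/3.883 = 55.75 µg/L.

55.8 µg/L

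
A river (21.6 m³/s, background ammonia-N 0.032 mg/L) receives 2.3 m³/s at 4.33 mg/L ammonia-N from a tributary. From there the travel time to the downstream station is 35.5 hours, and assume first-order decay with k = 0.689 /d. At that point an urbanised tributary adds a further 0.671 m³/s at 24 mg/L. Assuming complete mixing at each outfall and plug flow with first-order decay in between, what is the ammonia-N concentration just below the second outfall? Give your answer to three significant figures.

Flow-weighted average: C = (21.60·0.03200 + 2.300·4.330) / 23.90 = 10.65/23.90 = 0.4456 mg/L; combined flow 23.90 m³/s.
First-order decay: C = 0.4456·exp(−k·t) = 0.4456·0.3609 = 0.1608 mg/L.
At the second outfall, C = (23.90·0.1608 + 0.6710·24.00) / (23.90 + 0.6710) = 0.8118 mg/L.

0.812 mg/L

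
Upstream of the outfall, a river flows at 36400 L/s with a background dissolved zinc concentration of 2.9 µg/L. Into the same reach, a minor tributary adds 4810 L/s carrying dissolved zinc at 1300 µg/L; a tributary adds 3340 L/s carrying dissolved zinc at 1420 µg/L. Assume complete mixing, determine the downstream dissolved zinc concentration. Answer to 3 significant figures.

249 µg/L

After mixing, C = (36400·2.900 + 4810·1300 + 3340·1420) / 44550 = 11100000/44550 = 249.2 µg/L.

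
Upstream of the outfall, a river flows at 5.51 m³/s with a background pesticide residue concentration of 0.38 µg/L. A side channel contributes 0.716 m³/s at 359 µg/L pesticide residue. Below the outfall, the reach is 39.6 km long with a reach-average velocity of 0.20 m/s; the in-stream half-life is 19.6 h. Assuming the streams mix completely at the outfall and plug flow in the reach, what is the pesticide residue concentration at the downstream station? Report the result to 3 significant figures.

Mixed concentration C = ΣQC/ΣQ = (5.510·0.3800 + 0.7160·359.0) / 6.226 = 259.1/6.226 = 41.62 µg/L.
Travel time t = 39.6·1000 / 0.20 = 198000 s = 55.00 h.
Half-life 19.6 h → k = ln 2 / 19.6 = 0.03536 h⁻¹ = 0.8488 d⁻¹.
Applying C = C₀e^(−kt): 41.62 × 0.1430 = 5.951 µg/L.

5.95 µg/L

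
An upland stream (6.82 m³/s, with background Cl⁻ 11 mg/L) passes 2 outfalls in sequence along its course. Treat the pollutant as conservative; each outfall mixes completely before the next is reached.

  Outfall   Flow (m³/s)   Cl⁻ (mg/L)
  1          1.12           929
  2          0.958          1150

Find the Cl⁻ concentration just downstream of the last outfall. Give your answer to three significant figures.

Below outfall 1: Q → 7.940 m³/s, C = (6.820·11.00 + 1.120·929.0)/7.940 = 140.5 mg/L.
Below outfall 2: Q → 8.898 m³/s, C = (7.940·140.5 + 0.9580·1150)/8.898 = 249.2 mg/L.

249 mg/L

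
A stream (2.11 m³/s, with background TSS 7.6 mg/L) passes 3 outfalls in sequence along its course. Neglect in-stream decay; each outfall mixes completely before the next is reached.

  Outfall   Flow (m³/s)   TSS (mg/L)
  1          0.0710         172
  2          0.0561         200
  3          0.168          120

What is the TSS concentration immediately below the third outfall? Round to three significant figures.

Outfall 1: combined Q = 2.181 m³/s; C = (2.110·7.600 + 0.07100·172.0)/2.181 = 12.95 mg/L.
Outfall 2: combined Q = 2.237 m³/s; C = (2.181·12.95 + 0.05610·200.0)/2.237 = 17.64 mg/L.
Outfall 3: combined Q = 2.405 m³/s; C = (2.237·17.64 + 0.1680·120.0)/2.405 = 24.79 mg/L.

24.8 mg/L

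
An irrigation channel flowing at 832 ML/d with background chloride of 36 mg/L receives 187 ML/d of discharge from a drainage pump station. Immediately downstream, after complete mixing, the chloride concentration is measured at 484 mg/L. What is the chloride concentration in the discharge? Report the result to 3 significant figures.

Mass balance: 832.0·36.00 + 187.0·Cₑ = 1019·484.0
→ Cₑ = (1019·484.0 − 832.0·36.00) / 187.0 = 2477 mg/L.

2480 mg/L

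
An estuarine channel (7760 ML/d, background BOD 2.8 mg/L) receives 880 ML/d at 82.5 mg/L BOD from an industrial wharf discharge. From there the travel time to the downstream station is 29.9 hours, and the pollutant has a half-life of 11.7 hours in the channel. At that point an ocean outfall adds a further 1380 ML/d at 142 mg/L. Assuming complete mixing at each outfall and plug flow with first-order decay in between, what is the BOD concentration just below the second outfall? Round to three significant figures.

Mixed concentration C = ΣQC/ΣQ = (7760·2.800 + 880.0·82.50) / 8640 = 94330/8640 = 10.92 mg/L; combined flow 8640 ML/d.
Half-life 11.7 h → k = ln 2 / 11.7 = 0.05924 h⁻¹ = 1.422 d⁻¹.
Applying C = C₀e^(−kt): 10.92 × 0.1701 = 1.857 mg/L.
Second outfall: C = (8640·1.857 + 1380·142.0)/10020 = 21.16 mg/L.

21.2 mg/L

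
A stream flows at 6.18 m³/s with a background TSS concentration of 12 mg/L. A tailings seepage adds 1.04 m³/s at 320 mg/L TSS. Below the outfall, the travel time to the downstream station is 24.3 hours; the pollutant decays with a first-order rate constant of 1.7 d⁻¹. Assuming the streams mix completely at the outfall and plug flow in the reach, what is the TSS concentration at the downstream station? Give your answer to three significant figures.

Flow-weighted average: C = (6.180·12.00 + 1.040·320.0) / 7.220 = 407.0/7.220 = 56.37 mg/L.
First-order decay: C = 56.37·exp(−k·t) = 56.37·0.1788 = 10.08 mg/L.

10.1 mg/L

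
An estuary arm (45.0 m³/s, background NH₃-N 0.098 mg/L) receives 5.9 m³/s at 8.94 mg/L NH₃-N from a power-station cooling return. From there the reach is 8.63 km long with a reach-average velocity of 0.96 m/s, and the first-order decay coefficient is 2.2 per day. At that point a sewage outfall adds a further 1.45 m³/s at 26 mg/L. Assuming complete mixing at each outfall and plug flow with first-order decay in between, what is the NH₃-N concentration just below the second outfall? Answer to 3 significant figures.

Flow-weighted average: C = (45.00·0.09800 + 5.900·8.940) / 50.90 = 57.16/50.90 = 1.123 mg/L; combined flow 50.90 m³/s.
Travel time t = 8.63·1000 / 0.96 = 8990 s = 2.497 h.
Decay over the reach: 1.123·exp(−kt) = 1.123·0.7954 = 0.8932 mg/L.
At the second outfall, C = (50.90·0.8932 + 1.450·26.00) / (50.90 + 1.450) = 1.589 mg/L.

1.59 mg/L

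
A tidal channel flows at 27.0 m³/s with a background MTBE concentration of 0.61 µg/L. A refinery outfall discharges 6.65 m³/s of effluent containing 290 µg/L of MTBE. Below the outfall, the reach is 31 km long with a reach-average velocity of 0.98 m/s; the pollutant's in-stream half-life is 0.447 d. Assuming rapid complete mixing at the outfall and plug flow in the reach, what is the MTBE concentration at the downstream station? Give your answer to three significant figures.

32.8 µg/L

Mass balance: C = (27.00·0.6100 + 6.650·290.0) / 33.65 = 1945/33.65 = 57.80 µg/L.
Travel time t = 31·1000 / 0.98 = 31630 s = 8.787 h.
Half-life 0.447 d → k = ln 2 / 0.447 = 1.551 d⁻¹.
Decay over the reach: 57.80·exp(−kt) = 57.80·0.5668 = 32.76 µg/L.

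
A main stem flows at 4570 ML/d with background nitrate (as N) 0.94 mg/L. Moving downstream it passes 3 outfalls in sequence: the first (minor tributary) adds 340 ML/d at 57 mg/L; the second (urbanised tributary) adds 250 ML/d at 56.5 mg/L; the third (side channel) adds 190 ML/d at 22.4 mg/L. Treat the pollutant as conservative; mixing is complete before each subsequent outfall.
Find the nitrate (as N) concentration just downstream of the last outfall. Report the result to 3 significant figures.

7.86 mg/L

Below outfall 1: Q → 4910 ML/d, C = (4570·0.9400 + 340.0·57.00)/4910 = 4.822 mg/L.
Below outfall 2: Q → 5160 ML/d, C = (4910·4.822 + 250.0·56.50)/5160 = 7.326 mg/L.
Below outfall 3: Q → 5350 ML/d, C = (5160·7.326 + 190.0·22.40)/5350 = 7.861 mg/L.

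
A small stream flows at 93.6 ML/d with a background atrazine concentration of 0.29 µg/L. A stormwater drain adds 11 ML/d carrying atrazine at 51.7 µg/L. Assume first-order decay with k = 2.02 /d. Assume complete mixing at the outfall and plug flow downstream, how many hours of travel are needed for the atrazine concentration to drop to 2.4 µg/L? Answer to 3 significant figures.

10.3 h

Mass balance: C = (93.60·0.2900 + 11.00·51.70) / 104.6 = 595.8/104.6 = 5.696 µg/L.
5.696·exp(−k·t) = 2.4 → t = ln(5.696/2.4)/k = 36970 s = 10.27 h.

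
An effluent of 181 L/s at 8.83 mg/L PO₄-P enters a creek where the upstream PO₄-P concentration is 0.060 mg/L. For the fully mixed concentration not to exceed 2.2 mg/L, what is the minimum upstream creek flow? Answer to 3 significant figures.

561 L/s

Set C_mix = 2.2: (Q·0.06000 + 181.0·8.830) / (Q + 181.0) = 2.2
→ Q = 181.0·(8.830 − 2.2)/(2.2 − 0.06000) = 560.8 L/s.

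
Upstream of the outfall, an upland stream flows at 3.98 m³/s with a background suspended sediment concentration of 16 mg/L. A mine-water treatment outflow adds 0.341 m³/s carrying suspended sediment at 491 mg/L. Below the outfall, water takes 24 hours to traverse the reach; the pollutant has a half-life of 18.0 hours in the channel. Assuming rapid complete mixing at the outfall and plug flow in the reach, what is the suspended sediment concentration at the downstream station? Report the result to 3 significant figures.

21.2 mg/L

Mass balance: C = (3.980·16.00 + 0.3410·491.0) / 4.321 = 231.1/4.321 = 53.49 mg/L.
Half-life 18.0 h → k = ln 2 / 18.0 = 0.03851 h⁻¹ = 0.9242 d⁻¹.
Applying C = C₀e^(−kt): 53.49 × 0.3969 = 21.23 mg/L.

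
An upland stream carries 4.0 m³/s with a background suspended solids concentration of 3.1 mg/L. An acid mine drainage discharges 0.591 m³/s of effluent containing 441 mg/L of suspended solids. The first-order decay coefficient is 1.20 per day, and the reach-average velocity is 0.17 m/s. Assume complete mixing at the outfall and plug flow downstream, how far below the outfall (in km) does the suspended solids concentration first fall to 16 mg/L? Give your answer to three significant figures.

16.1 km

Flow-weighted average: C = (4.000·3.100 + 0.5910·441.0) / 4.591 = 273.0/4.591 = 59.47 mg/L.
Set 59.47·exp(−k·t) = 16 → t = ln(59.47/16)/k = 94530 s = 26.26 h.
Distance = v·t = 0.17·94530 = 16070 m = 16.07 km.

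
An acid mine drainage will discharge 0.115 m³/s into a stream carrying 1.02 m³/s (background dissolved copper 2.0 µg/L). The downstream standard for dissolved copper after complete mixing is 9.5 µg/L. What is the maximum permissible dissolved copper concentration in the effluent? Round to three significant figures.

At the limit, (Qr·Cr + Qe·Cₑ)/(Qr + Qe) = 9.5:
Cₑ = (1.135·9.5 − 1.020·2.000) / 0.1150 = 76.02 µg/L.

76.0 µg/L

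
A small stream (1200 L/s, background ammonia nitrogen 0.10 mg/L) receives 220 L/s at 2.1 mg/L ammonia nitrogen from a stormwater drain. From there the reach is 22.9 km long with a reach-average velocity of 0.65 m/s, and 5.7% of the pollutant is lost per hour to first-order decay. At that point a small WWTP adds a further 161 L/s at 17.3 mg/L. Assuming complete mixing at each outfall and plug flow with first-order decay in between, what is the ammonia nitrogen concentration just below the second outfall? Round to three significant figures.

1.97 mg/L

After mixing, C = (1200·0.1000 + 220.0·2.100) / 1420 = 582.0/1420 = 0.4099 mg/L; combined flow 1420 L/s.
Travel time t = 22.9·1000 / 0.65 = 35230 s = 9.786 h.
5.7%/h lost → k = −ln(1 − 0.057) = 0.05869 h⁻¹.
First-order decay: C = 0.4099·exp(−k·t) = 0.4099·0.5631 = 0.2308 mg/L.
At the second outfall, C = (1420·0.2308 + 161.0·17.30) / (1420 + 161.0) = 1.969 mg/L.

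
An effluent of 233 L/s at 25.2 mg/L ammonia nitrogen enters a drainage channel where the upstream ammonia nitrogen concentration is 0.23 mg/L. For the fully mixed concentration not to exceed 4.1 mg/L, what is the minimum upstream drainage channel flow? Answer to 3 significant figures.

1270 L/s

Set C_mix = 4.1: (Q·0.2300 + 233.0·25.20) / (Q + 233.0) = 4.1
→ Q = 233.0·(25.20 − 4.1)/(4.1 − 0.2300) = 1270 L/s.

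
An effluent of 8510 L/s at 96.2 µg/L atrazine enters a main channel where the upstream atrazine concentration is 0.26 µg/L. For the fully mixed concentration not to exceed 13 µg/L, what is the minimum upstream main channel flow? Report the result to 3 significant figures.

Set C_mix = 13: (Q·0.2600 + 8510·96.20) / (Q + 8510) = 13
→ Q = 8510·(96.20 − 13)/(13 − 0.2600) = 55580 L/s.

55600 L/s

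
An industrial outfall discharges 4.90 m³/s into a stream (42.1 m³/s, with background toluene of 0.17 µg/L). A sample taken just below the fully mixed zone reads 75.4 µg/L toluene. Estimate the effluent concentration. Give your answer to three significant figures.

Mass balance: 42.10·0.1700 + 4.900·Cₑ = 47.00·75.40
→ Cₑ = (47.00·75.40 − 42.10·0.1700) / 4.900 = 721.8 µg/L.

722 µg/L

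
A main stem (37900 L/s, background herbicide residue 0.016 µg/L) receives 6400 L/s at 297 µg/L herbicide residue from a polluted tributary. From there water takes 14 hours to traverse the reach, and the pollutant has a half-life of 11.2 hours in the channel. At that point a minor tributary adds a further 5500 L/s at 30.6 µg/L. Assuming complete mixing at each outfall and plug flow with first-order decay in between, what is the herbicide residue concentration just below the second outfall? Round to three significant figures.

Flow-weighted average: C = (37900·0.01600 + 6400·297.0) / 44300 = 1901000/44300 = 42.92 µg/L; combined flow 44300 L/s.
Half-life 11.2 h → k = ln 2 / 11.2 = 0.06189 h⁻¹ = 1.485 d⁻¹.
Applying C = C₀e^(−kt): 42.92 × 0.4204 = 18.05 µg/L.
At the second outfall, C = (44300·18.05 + 5500·30.60) / (44300 + 5500) = 19.43 µg/L.

19.4 µg/L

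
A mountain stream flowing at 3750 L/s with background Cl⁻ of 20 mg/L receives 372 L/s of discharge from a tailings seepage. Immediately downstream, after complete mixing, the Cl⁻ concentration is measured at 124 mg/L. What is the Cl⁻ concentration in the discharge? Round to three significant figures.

1170 mg/L

Mass balance: 3750·20.00 + 372.0·Cₑ = 4122·124.0
→ Cₑ = (4122·124.0 − 3750·20.00) / 372.0 = 1172 mg/L.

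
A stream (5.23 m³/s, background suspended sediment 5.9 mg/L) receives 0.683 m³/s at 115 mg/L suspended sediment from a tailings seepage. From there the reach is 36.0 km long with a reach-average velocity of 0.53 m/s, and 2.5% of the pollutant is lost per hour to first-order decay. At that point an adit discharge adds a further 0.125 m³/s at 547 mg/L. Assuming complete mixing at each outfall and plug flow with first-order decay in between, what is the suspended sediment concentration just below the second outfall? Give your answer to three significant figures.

After mixing, C = (5.230·5.900 + 0.6830·115.0) / 5.913 = 109.4/5.913 = 18.50 mg/L; combined flow 5.913 m³/s.
Travel time t = 36.0·1000 / 0.53 = 67920 s = 18.87 h.
2.5%/h lost → k = −ln(1 − 0.025) = 0.02532 h⁻¹.
Decay over the reach: 18.50·exp(−kt) = 18.50·0.6202 = 11.48 mg/L.
At the second outfall, C = (5.913·11.48 + 0.1250·547.0) / (5.913 + 0.1250) = 22.56 mg/L.

22.6 mg/L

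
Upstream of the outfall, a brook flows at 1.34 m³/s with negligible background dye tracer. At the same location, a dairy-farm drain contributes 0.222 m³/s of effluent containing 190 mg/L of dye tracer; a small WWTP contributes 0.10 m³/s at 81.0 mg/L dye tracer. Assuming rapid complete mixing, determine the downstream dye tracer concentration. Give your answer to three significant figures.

Mixed concentration C = ΣQC/ΣQ = (1.340·0 + 0.2220·190.0 + 0.1000·81.00) / 1.662 = 50.28/1.662 = 30.25 mg/L.

30.3 mg/L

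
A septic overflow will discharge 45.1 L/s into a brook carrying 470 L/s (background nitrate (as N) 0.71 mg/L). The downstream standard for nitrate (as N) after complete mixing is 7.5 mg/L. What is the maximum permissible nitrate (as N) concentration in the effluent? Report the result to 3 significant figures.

78.3 mg/L

At the limit, (Qr·Cr + Qe·Cₑ)/(Qr + Qe) = 7.5:
Cₑ = (515.1·7.5 − 470.0·0.7100) / 45.10 = 78.26 mg/L.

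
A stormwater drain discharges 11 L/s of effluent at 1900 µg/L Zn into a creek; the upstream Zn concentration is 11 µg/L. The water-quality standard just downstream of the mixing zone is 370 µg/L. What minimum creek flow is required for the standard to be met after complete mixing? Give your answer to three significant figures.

46.9 L/s

Set C_mix = 370: (Q·11.00 + 11.00·1900) / (Q + 11.00) = 370
→ Q = 11.00·(1900 − 370)/(370 − 11.00) = 46.88 L/s.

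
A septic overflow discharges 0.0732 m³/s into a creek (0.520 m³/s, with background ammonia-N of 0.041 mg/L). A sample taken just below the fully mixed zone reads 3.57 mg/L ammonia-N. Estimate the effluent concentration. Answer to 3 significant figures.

Mass balance: 0.5200·0.04100 + 0.07320·Cₑ = 0.5932·3.570
→ Cₑ = (0.5932·3.570 − 0.5200·0.04100) / 0.07320 = 28.64 mg/L.

28.6 mg/L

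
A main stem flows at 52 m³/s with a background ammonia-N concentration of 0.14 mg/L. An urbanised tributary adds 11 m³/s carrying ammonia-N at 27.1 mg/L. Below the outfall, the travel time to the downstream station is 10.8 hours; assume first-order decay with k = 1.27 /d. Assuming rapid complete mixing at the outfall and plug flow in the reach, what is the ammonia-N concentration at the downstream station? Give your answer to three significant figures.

2.74 mg/L

Mixed concentration C = ΣQC/ΣQ = (52.00·0.1400 + 11.00·27.10) / 63.00 = 305.4/63.00 = 4.847 mg/L.
First-order decay: C = 4.847·exp(−k·t) = 4.847·0.5647 = 2.737 mg/L.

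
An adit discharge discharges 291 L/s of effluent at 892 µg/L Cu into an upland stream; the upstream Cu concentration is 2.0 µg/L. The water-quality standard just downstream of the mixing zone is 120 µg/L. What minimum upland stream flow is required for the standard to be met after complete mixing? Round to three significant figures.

Set C_mix = 120: (Q·2.000 + 291.0·892.0) / (Q + 291.0) = 120
→ Q = 291.0·(892.0 − 120)/(120 − 2.000) = 1904 L/s.

1900 L/s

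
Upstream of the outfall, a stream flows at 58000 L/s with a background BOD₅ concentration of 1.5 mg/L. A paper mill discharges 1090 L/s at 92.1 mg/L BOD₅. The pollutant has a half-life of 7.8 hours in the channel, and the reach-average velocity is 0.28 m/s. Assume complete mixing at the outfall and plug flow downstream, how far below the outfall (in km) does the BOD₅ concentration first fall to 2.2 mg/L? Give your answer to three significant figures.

Flow-weighted average: C = (58000·1.500 + 1090·92.10) / 59090 = 187400/59090 = 3.171 mg/L.
Half-life 7.8 h → k = ln 2 / 7.8 = 0.08887 h⁻¹ = 2.133 d⁻¹.
Set 3.171·exp(−k·t) = 2.2 → t = ln(3.171/2.2)/k = 14810 s = 4.115 h.
Distance = v·t = 0.28·14810 = 4148 m = 4.148 km.

4.15 km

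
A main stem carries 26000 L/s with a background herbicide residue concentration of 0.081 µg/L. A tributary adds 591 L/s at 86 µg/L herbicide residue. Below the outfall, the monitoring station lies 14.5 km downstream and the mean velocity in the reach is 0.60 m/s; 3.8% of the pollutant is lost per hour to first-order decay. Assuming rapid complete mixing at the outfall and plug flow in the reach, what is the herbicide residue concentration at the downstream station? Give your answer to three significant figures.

Mixed concentration C = ΣQC/ΣQ = (26000·0.08100 + 591.0·86.00) / 26590 = 52930/26590 = 1.991 µg/L.
Travel time t = 14.5·1000 / 0.60 = 24170 s = 6.713 h.
3.8%/h lost → k = −ln(1 − 0.038) = 0.03874 h⁻¹.
After decay, C = 1.991 × e^(−kt) = 1.991 × 0.7710 = 1.535 µg/L.

1.53 µg/L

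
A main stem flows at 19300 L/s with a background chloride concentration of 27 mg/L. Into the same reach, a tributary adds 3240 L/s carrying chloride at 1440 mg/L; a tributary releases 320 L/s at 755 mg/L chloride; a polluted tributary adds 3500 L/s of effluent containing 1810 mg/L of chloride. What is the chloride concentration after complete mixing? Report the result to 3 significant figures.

446 mg/L

Flow-weighted average: C = (19300·27.00 + 3240·1440 + 320.0·755.0 + 3500·1810) / 26360 = 11760000/26360 = 446.3 mg/L.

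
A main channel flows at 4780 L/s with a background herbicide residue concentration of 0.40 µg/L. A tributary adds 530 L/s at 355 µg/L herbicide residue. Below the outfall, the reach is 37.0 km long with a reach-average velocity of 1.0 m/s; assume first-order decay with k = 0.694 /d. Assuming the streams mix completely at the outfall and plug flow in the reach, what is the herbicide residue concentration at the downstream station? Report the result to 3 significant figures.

Flow-weighted average: C = (4780·0.4000 + 530.0·355.0) / 5310 = 190100/5310 = 35.79 µg/L.
Travel time t = 37.0·1000 / 1.0 = 37000 s = 10.28 h.
First-order decay: C = 35.79·exp(−k·t) = 35.79·0.7429 = 26.59 µg/L.

26.6 µg/L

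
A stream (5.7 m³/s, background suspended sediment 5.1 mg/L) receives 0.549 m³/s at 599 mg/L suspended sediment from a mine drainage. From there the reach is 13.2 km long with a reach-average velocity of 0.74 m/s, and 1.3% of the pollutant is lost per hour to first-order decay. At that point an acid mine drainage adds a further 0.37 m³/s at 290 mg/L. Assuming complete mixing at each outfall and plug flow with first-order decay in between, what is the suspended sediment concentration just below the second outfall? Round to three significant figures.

After mixing, C = (5.700·5.100 + 0.5490·599.0) / 6.249 = 357.9/6.249 = 57.28 mg/L; combined flow 6.249 m³/s.
Travel time t = 13.2·1000 / 0.74 = 17840 s = 4.955 h.
1.3%/h lost → k = −ln(1 − 0.013) = 0.01309 h⁻¹.
First-order decay: C = 57.28·exp(−k·t) = 57.28·0.9372 = 53.68 mg/L.
At the second outfall, C = (6.249·53.68 + 0.3700·290.0) / (6.249 + 0.3700) = 66.89 mg/L.

66.9 mg/L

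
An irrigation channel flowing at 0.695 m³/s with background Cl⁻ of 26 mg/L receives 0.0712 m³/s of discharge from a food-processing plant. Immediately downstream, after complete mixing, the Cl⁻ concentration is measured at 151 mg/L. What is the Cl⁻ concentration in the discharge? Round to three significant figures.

1370 mg/L

Mass balance: 0.6950·26.00 + 0.07120·Cₑ = 0.7662·151.0
→ Cₑ = (0.7662·151.0 − 0.6950·26.00) / 0.07120 = 1371 mg/L.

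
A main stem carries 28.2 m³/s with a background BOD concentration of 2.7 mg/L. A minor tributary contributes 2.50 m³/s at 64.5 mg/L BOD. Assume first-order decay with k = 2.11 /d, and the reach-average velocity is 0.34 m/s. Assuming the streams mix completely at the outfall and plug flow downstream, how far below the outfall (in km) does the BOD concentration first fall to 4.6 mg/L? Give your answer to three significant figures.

Mass balance: C = (28.20·2.700 + 2.500·64.50) / 30.70 = 237.4/30.70 = 7.733 mg/L.
Set 7.733·exp(−k·t) = 4.6 → t = ln(7.733/4.6)/k = 21270 s = 5.908 h.
Distance = v·t = 0.34·21270 = 7231 m = 7.231 km.

7.23 km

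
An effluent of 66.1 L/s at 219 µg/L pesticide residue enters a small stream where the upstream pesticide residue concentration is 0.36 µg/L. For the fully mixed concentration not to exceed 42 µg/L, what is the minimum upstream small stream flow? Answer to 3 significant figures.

281 L/s

Set C_mix = 42: (Q·0.3600 + 66.10·219.0) / (Q + 66.10) = 42
→ Q = 66.10·(219.0 − 42)/(42 − 0.3600) = 281.0 L/s.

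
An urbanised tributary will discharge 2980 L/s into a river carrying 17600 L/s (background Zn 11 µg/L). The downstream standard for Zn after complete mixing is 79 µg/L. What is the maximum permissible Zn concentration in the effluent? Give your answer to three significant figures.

At the limit, (Qr·Cr + Qe·Cₑ)/(Qr + Qe) = 79:
Cₑ = (20580·79 − 17600·11.00) / 2980 = 480.6 µg/L.

481 µg/L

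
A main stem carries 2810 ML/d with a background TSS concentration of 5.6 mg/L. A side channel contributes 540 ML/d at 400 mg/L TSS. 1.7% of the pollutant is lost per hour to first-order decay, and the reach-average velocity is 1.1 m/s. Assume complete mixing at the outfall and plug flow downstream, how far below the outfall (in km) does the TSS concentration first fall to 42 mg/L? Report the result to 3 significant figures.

Mass balance: C = (2810·5.600 + 540.0·400.0) / 3350 = 231700/3350 = 69.17 mg/L.
1.7%/h lost → k = −ln(1 − 0.017) = 0.01715 h⁻¹.
Set 69.17·exp(−k·t) = 42 → t = ln(69.17/42)/k = 104800 s = 29.10 h.
Distance = v·t = 1.1·104800 = 115200 m = 115.2 km.

115 km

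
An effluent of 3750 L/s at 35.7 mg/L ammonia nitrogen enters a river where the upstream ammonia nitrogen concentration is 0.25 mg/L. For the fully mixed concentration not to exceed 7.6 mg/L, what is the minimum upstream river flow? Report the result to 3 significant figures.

Set C_mix = 7.6: (Q·0.2500 + 3750·35.70) / (Q + 3750) = 7.6
→ Q = 3750·(35.70 − 7.6)/(7.6 − 0.2500) = 14340 L/s.

14300 L/s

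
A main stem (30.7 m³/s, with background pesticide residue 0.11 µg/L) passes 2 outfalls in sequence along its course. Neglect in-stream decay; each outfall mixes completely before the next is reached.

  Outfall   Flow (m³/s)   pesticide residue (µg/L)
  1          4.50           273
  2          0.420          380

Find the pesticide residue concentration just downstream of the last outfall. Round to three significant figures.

39.1 µg/L

After outfall 1: Q = 30.70 + 4.500 = 35.20 m³/s; C = (30.70·0.1100 + 4.500·273.0)/35.20 = 35.00 µg/L.
After outfall 2: Q = 35.20 + 0.4200 = 35.62 m³/s; C = (35.20·35.00 + 0.4200·380.0)/35.62 = 39.06 µg/L.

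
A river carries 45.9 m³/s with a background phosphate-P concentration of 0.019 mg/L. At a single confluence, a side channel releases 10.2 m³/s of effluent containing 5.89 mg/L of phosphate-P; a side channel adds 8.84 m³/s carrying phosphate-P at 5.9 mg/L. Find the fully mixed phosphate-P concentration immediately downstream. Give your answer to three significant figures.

Mixed concentration C = ΣQC/ΣQ = (45.90·0.01900 + 10.20·5.890 + 8.840·5.900) / 64.94 = 113.1/64.94 = 1.742 mg/L.

1.74 mg/L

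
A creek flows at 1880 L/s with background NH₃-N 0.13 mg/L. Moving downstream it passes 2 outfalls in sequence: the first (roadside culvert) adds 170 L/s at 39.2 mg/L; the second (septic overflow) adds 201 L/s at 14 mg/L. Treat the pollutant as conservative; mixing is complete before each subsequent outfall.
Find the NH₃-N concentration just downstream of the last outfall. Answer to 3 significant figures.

4.32 mg/L

Outfall 1: combined Q = 2050 L/s; C = (1880·0.1300 + 170.0·39.20)/2050 = 3.370 mg/L.
Outfall 2: combined Q = 2251 L/s; C = (2050·3.370 + 201.0·14.00)/2251 = 4.319 mg/L.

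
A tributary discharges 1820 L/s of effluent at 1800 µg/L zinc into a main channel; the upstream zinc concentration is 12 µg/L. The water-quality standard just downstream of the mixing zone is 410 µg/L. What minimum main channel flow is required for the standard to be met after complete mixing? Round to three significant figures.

Set C_mix = 410: (Q·12.00 + 1820·1800) / (Q + 1820) = 410
→ Q = 1820·(1800 − 410)/(410 − 12.00) = 6356 L/s.

6360 L/s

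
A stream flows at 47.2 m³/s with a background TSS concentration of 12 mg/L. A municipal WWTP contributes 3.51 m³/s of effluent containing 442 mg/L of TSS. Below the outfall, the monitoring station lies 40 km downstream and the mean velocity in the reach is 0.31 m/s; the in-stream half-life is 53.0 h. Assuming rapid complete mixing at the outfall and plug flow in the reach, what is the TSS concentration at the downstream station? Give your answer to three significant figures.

26.1 mg/L

Conservation of mass: C = (47.20·12.00 + 3.510·442.0) / 50.71 = 2118/50.71 = 41.76 mg/L.
Travel time t = 40·1000 / 0.31 = 129000 s = 35.84 h.
Half-life 53.0 h → k = ln 2 / 53.0 = 0.01308 h⁻¹ = 0.3139 d⁻¹.
Applying C = C₀e^(−kt): 41.76 × 0.6258 = 26.13 mg/L.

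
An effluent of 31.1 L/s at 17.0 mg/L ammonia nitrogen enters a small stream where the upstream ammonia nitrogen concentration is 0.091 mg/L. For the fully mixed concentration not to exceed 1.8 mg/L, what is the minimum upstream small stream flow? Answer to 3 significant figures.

277 L/s

Set C_mix = 1.8: (Q·0.09100 + 31.10·17.00) / (Q + 31.10) = 1.8
→ Q = 31.10·(17.00 − 1.8)/(1.8 − 0.09100) = 276.6 L/s.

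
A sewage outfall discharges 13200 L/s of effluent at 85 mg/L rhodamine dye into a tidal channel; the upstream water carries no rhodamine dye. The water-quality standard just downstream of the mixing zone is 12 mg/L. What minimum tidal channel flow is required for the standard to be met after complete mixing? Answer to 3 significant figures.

80300 L/s

Set C_mix = 12: (Q·0 + 13200·85.00) / (Q + 13200) = 12
→ Q = 13200·(85.00 − 12)/(12 − 0) = 80300 L/s.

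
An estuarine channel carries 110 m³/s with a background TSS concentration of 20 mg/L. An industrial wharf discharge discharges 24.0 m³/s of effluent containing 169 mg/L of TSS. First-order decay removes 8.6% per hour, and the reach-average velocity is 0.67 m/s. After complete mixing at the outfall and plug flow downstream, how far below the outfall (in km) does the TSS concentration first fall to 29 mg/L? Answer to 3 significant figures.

Flow-weighted average: C = (110.0·20.00 + 24.00·169.0) / 134.0 = 6256/134.0 = 46.69 mg/L.
8.6%/h lost → k = −ln(1 − 0.086) = 0.08992 h⁻¹.
Set 46.69·exp(−k·t) = 29 → t = ln(46.69/29)/k = 19060 s = 5.295 h.
Distance = v·t = 0.67·19060 = 12770 m = 12.77 km.

12.8 km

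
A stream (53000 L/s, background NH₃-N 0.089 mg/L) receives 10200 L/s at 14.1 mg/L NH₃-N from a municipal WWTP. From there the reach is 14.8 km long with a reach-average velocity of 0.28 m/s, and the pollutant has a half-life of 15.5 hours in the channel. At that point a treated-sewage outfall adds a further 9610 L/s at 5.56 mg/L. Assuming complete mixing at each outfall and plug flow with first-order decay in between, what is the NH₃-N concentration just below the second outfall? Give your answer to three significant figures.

After mixing, C = (53000·0.08900 + 10200·14.10) / 63200 = 148500/63200 = 2.350 mg/L; combined flow 63200 L/s.
Travel time t = 14.8·1000 / 0.28 = 52860 s = 14.68 h.
Half-life 15.5 h → k = ln 2 / 15.5 = 0.04472 h⁻¹ = 1.073 d⁻¹.
Applying C = C₀e^(−kt): 2.350 × 0.5186 = 1.219 mg/L.
Second outfall: C = (63200·1.219 + 9610·5.560)/72810 = 1.792 mg/L.

1.79 mg/L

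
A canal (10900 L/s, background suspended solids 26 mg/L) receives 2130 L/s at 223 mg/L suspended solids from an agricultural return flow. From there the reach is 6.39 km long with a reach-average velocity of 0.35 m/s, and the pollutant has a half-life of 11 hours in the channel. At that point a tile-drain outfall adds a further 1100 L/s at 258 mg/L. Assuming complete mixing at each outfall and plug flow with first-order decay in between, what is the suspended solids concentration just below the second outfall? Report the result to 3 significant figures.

Conservation of mass: C = (10900·26.00 + 2130·223.0) / 13030 = 758400/13030 = 58.20 mg/L; combined flow 13030 L/s.
Travel time t = 6.39·1000 / 0.35 = 18260 s = 5.071 h.
Half-life 11 h → k = ln 2 / 11 = 0.06301 h⁻¹ = 1.512 d⁻¹.
After decay, C = 58.20 × e^(−kt) = 58.20 × 0.7265 = 42.28 mg/L.
At the second outfall, C = (13030·42.28 + 1100·258.0) / (13030 + 1100) = 59.08 mg/L.

59.1 mg/L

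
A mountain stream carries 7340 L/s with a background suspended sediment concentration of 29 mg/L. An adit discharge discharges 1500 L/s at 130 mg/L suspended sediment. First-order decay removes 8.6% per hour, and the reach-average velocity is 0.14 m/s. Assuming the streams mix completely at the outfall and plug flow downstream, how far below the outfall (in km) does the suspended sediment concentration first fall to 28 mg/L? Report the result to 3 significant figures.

2.80 km

Conservation of mass: C = (7340·29.00 + 1500·130.0) / 8840 = 407900/8840 = 46.14 mg/L.
8.6%/h lost → k = −ln(1 − 0.086) = 0.08992 h⁻¹.
Set 46.14·exp(−k·t) = 28 → t = ln(46.14/28)/k = 19990 s = 5.554 h.
Distance = v·t = 0.14·19990 = 2799 m = 2.799 km.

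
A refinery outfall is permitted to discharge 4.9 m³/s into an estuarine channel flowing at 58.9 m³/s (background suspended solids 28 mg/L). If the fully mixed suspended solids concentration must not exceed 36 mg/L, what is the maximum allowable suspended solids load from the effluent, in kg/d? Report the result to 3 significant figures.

56000 kg/d

Mass balance at the limit: 58.90·28.00 + 4.900·Cₑ = 63.80·36 → Cₑ = 132.2 mg/L.
Load = 4.900 m³/s × 132.2 g/m³ × 86 400 s/d = 55950 kg/d.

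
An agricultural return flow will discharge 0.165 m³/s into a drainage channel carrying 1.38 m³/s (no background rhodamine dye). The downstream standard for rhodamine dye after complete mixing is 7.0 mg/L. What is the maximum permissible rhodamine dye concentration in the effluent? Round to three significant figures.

At the limit, (Qr·Cr + Qe·Cₑ)/(Qr + Qe) = 7.0:
Cₑ = (1.545·7.0 − 1.380·0) / 0.1650 = 65.55 mg/L.

65.5 mg/L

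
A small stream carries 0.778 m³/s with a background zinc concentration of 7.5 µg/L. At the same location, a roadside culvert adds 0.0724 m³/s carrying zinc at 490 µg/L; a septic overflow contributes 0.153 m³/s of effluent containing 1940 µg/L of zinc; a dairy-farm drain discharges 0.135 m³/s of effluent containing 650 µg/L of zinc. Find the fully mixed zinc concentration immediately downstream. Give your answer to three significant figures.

Conservation of mass: C = (0.7780·7.500 + 0.07240·490.0 + 0.1530·1940 + 0.1350·650.0) / 1.138 = 425.9/1.138 = 374.1 µg/L.

374 µg/L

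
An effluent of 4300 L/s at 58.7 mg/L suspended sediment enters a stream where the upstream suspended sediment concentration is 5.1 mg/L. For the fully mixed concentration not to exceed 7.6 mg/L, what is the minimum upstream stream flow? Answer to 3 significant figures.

87900 L/s

Set C_mix = 7.6: (Q·5.100 + 4300·58.70) / (Q + 4300) = 7.6
→ Q = 4300·(58.70 − 7.6)/(7.6 − 5.100) = 87890 L/s.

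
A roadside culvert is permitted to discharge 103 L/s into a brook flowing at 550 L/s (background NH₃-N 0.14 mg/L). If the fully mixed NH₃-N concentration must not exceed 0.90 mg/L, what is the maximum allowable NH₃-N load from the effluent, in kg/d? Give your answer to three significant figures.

Mass balance at the limit: 550.0·0.1400 + 103.0·Cₑ = 653.0·0.90 → Cₑ = 4.958 mg/L.
103.0 L/s = 0.1030 m³/s. Load = 0.1030 m³/s × 4.958 g/m³ × 86 400 s/d = 44.12 kg/d.

44.1 kg/d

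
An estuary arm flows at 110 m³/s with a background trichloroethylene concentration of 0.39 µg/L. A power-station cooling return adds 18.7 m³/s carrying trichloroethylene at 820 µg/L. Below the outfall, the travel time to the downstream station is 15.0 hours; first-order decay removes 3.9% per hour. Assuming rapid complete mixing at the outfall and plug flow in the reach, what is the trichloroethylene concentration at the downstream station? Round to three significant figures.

65.8 µg/L

After mixing, C = (110.0·0.3900 + 18.70·820.0) / 128.7 = 15380/128.7 = 119.5 µg/L.
3.9%/h lost → k = −ln(1 − 0.039) = 0.03978 h⁻¹.
Applying C = C₀e^(−kt): 119.5 × 0.5506 = 65.79 µg/L.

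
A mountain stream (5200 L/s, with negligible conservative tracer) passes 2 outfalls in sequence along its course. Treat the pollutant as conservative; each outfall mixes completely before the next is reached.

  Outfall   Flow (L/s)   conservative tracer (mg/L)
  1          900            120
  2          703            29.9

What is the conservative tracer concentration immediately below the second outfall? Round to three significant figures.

19.0 mg/L

Outfall 1: combined Q = 6100 L/s; C = (5200·0 + 900.0·120.0)/6100 = 17.70 mg/L.
Outfall 2: combined Q = 6803 L/s; C = (6100·17.70 + 703.0·29.90)/6803 = 18.97 mg/L.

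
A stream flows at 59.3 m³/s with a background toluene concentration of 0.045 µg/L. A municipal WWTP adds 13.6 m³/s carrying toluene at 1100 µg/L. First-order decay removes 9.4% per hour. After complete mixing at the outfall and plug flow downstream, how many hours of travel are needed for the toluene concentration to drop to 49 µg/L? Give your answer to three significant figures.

After mixing, C = (59.30·0.04500 + 13.60·1100) / 72.90 = 14960/72.90 = 205.2 µg/L.
9.4%/h lost → k = −ln(1 − 0.094) = 0.09872 h⁻¹.
205.2·exp(−k·t) = 49 → t = ln(205.2/49)/k = 52240 s = 14.51 h.

14.5 h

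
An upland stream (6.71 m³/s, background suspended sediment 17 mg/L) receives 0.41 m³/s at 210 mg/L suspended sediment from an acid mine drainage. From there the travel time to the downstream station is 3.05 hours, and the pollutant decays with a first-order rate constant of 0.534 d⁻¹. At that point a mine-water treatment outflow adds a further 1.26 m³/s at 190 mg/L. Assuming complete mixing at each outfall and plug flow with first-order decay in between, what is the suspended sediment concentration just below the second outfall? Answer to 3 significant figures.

Conservation of mass: C = (6.710·17.00 + 0.4100·210.0) / 7.120 = 200.2/7.120 = 28.11 mg/L; combined flow 7.120 m³/s.
After decay, C = 28.11 × e^(−kt) = 28.11 × 0.9344 = 26.27 mg/L.
Second outfall: C = (7.120·26.27 + 1.260·190.0)/8.380 = 50.89 mg/L.

50.9 mg/L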